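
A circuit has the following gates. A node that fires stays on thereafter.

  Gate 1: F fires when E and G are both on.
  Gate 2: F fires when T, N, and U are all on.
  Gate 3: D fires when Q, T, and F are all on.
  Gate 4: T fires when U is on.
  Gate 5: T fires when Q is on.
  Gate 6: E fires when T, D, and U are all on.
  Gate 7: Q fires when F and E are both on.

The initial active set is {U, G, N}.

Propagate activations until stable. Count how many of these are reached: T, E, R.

U is on, so T fires (Gate 4).
T: reached.
E would need T, D, and U (Gate 6), but D never turns on.
No rule produces R, and it is not given.
Reached: T — 1 of the 3.

1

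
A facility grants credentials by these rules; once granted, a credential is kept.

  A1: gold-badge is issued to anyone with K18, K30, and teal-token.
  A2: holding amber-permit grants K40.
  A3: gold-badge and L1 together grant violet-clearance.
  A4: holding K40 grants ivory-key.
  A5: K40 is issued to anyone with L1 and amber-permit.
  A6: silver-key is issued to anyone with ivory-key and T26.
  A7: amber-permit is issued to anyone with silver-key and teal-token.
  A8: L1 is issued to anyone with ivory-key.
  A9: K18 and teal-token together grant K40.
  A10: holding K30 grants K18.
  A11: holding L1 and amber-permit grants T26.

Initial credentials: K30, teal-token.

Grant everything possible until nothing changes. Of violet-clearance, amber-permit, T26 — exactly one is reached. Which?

Holding K30 grants K18 (A10).
Holding K18, K30, and teal-token grants gold-badge (A1).
Holding K18 and teal-token grants K40 (A9).
Holding K40 grants ivory-key (A4).
Holding ivory-key grants L1 (A8).
Holding gold-badge and L1 grants violet-clearance (A3).
amber-permit would need silver-key and teal-token (A7), but silver-key is never granted. T26 would need L1 and amber-permit (A11), but amber-permit is never granted.

violet-clearance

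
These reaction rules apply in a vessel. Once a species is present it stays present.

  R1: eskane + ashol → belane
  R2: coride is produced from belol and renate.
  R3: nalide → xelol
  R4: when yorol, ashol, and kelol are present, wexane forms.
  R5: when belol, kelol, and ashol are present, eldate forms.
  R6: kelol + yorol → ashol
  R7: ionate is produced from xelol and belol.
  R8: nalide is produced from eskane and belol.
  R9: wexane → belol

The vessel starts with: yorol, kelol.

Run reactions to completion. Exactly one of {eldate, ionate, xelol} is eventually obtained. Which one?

eldate

kelol and yorol present → ashol forms (R6).
yorol, ashol, and kelol present → wexane forms (R4).
wexane present → belol forms (R9).
belol, kelol, and ashol present → eldate forms (R5).
xelol would need nalide (R3), but nalide never forms. ionate would need xelol and belol (R7), but xelol never forms.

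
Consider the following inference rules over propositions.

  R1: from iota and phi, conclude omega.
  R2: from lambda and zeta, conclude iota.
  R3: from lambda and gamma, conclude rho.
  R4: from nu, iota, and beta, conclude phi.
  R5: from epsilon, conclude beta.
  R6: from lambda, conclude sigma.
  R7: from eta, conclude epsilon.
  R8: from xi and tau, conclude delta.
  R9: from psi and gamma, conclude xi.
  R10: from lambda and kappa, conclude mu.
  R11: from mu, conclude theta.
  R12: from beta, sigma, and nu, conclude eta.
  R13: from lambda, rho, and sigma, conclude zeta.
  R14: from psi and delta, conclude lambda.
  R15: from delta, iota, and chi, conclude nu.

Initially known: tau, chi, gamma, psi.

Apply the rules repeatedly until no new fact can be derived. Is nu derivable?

From psi and gamma, R9 gives xi.
xi and tau hold, so delta follows (R8).
psi and delta hold, so lambda follows (R14).
lambda and gamma hold, so rho follows (R3).
lambda holds, so sigma follows (R6).
From lambda, rho, and sigma, R13 gives zeta.
lambda and zeta hold, so iota follows (R2).
delta, iota, and chi hold, so nu follows (R15).

Yes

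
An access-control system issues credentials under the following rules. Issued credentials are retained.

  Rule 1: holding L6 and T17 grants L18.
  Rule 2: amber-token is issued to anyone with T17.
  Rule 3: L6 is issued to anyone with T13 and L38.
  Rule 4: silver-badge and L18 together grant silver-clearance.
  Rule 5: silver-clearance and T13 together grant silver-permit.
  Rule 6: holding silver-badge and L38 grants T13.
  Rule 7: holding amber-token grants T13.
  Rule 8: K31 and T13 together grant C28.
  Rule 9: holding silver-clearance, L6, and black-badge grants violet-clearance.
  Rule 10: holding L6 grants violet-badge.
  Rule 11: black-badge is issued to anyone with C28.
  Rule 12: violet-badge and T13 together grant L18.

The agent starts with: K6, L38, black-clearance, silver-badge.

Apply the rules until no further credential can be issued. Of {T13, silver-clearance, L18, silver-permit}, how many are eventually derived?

Holding silver-badge and L38 grants T13 (Rule 6).
Holding T13 and L38 grants L6 (Rule 3).
Holding L6 grants violet-badge (Rule 10).
Holding violet-badge and T13 grants L18 (Rule 12).
Holding silver-badge and L18 grants silver-clearance (Rule 4).
Holding silver-clearance and T13 grants silver-permit (Rule 5).
T13: reached.
silver-clearance: reached.
L18: reached.
silver-permit: reached.
All 4 are reached.

4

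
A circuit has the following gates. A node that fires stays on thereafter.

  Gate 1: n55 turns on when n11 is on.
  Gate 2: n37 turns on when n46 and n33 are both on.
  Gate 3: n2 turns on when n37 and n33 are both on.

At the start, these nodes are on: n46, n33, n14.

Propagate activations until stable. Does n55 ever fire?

No

n55 would need n11 (Gate 1), but n11 never turns on.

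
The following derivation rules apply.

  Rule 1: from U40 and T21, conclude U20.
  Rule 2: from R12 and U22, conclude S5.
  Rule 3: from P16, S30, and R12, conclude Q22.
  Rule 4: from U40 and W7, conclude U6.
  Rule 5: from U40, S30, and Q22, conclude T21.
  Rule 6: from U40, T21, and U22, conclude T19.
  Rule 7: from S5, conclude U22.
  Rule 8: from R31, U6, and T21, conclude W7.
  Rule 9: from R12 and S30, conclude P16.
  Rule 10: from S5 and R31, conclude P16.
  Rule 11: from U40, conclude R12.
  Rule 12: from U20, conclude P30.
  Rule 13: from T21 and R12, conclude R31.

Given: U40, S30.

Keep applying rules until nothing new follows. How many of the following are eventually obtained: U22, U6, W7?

U22 would need S5 (Rule 7), but S5 is never established.
U6 would need U40 and W7 (Rule 4), but W7 is never established.
W7 would need R31, U6, and T21 (Rule 8), but U6 is never established.
None of the 3 are reached.

0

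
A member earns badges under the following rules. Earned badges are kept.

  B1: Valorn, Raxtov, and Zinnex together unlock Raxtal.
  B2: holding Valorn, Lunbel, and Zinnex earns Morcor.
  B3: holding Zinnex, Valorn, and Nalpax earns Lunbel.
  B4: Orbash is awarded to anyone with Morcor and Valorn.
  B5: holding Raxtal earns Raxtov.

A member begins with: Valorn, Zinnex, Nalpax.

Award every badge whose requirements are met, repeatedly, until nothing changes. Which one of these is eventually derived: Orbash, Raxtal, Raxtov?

With Zinnex, Valorn, and Nalpax, Lunbel is earned (B3).
With Valorn, Lunbel, and Zinnex, Morcor is earned (B2).
With Morcor and Valorn, Orbash is earned (B4).
Raxtal would need Valorn, Raxtov, and Zinnex (B1), but Raxtov is never earned. Raxtov would need Raxtal (B5), but Raxtal is never earned.

Orbash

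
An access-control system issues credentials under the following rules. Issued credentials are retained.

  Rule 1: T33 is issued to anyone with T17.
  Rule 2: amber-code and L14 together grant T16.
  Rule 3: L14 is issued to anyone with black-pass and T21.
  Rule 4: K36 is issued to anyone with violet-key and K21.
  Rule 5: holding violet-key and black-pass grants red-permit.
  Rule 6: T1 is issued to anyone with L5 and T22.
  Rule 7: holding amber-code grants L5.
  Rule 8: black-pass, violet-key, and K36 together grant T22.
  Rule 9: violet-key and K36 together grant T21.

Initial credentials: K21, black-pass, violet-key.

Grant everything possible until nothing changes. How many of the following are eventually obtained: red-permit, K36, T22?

Holding violet-key and black-pass grants red-permit (Rule 5).
Holding violet-key and K21 grants K36 (Rule 4).
Holding black-pass, violet-key, and K36 grants T22 (Rule 8).
red-permit: reached.
K36: reached.
T22: reached.
All 3 are reached.

3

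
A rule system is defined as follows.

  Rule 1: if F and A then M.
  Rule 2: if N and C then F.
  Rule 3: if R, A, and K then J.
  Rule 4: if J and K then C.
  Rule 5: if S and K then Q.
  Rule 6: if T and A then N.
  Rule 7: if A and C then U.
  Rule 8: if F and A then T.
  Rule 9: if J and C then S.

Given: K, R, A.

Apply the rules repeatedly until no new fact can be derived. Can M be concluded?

M would need F and A (Rule 1), but F is never established.

No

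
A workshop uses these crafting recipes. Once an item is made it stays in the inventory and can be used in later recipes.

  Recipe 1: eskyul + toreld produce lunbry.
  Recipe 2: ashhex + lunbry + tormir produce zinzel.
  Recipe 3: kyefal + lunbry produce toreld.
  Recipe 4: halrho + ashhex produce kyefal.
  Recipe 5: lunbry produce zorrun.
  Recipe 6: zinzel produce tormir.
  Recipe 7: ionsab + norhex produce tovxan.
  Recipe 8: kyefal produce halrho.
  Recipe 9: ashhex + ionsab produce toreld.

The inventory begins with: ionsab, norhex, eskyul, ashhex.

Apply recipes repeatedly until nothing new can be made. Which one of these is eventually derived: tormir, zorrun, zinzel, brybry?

zorrun

ashhex + ionsab → toreld (Recipe 9).
Using Recipe 1, eskyul and toreld make lunbry.
Using Recipe 5, lunbry makes zorrun.
No rule produces brybry, and it is not given. zinzel would need ashhex, lunbry, and tormir (Recipe 2), but tormir is never obtained. tormir would need zinzel (Recipe 6), but zinzel is never obtained.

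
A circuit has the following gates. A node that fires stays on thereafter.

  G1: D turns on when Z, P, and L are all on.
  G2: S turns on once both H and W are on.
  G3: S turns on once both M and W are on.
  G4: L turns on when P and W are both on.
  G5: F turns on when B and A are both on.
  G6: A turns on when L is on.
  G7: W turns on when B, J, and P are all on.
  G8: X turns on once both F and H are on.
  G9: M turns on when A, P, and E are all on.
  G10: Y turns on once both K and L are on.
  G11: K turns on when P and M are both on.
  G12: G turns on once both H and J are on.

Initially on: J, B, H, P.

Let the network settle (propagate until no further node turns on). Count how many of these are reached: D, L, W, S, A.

G7: B, J, and P on → W on.
G2: H and W on → S on.
G4: P and W on → L on.
L is on, so A turns on (G6).
D would need Z, P, and L (G1), but Z never turns on.
L: reached.
W: reached.
S: reached.
A: reached.
Reached: L, W, S, and A — 4 of the 5.

4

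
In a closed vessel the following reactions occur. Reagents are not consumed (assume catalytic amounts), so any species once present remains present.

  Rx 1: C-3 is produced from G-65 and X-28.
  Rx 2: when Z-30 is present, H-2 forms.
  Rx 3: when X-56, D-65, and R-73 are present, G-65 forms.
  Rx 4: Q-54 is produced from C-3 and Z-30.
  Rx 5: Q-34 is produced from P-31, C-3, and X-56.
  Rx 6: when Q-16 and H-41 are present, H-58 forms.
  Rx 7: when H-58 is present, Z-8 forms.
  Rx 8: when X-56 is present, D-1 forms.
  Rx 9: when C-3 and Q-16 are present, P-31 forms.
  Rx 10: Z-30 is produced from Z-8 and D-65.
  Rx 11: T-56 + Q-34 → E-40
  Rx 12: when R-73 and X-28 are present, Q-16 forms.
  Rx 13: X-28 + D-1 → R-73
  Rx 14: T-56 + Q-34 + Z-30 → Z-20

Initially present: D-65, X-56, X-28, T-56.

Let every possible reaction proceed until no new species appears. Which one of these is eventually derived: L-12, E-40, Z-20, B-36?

X-56 present → D-1 forms (Rx 8).
X-28 and D-1 present → R-73 forms (Rx 13).
X-56, D-65, and R-73 present → G-65 forms (Rx 3).
R-73 and X-28 present → Q-16 forms (Rx 12).
G-65 and X-28 present → C-3 forms (Rx 1).
C-3 and Q-16 present → P-31 forms (Rx 9).
P-31, C-3, and X-56 present → Q-34 forms (Rx 5).
T-56 and Q-34 present → E-40 forms (Rx 11).
No rule produces L-12, and it is not given. Z-20 would need T-56, Q-34, and Z-30 (Rx 14), but Z-30 never forms. No rule produces B-36, and it is not given.

E-40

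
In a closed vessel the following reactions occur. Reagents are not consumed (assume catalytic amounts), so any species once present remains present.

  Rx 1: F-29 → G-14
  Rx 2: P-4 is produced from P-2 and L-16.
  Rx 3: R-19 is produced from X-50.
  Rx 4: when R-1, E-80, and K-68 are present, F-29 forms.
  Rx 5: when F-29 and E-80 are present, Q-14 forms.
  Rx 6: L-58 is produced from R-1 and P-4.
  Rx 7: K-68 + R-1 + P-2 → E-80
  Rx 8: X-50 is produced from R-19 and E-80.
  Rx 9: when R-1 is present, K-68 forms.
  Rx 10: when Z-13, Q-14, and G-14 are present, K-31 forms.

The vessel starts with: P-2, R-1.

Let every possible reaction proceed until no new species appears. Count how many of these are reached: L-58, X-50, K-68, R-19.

1

R-1 present → K-68 forms (Rx 9).
L-58 would need R-1 and P-4 (Rx 6), but P-4 never forms.
X-50 would need R-19 and E-80 (Rx 8), but R-19 never forms.
K-68: reached.
R-19 would need X-50 (Rx 3), but X-50 never forms.
Reached: K-68 — 1 of the 4.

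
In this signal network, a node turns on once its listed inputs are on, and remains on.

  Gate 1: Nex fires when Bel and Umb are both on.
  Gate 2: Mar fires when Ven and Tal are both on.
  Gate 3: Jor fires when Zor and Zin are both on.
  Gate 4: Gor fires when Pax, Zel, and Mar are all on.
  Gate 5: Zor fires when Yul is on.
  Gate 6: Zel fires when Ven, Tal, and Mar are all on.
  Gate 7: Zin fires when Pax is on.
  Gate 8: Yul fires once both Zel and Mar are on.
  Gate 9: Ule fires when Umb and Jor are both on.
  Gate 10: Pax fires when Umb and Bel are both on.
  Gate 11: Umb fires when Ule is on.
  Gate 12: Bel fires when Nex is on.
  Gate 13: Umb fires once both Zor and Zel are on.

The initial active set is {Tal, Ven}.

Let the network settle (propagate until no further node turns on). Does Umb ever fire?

Gate 2: Ven and Tal on → Mar on.
Ven, Tal, and Mar are on, so Zel fires (Gate 6).
Zel and Mar are on, so Yul fires (Gate 8).
Yul is on, so Zor fires (Gate 5).
Gate 13: Zor and Zel on → Umb on.

Yes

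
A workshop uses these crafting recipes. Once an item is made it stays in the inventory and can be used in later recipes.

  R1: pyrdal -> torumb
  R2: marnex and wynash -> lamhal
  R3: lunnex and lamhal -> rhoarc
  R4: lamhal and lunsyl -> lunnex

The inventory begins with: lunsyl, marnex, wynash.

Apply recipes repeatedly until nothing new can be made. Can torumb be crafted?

No

torumb would need pyrdal (R1), but pyrdal is never obtained.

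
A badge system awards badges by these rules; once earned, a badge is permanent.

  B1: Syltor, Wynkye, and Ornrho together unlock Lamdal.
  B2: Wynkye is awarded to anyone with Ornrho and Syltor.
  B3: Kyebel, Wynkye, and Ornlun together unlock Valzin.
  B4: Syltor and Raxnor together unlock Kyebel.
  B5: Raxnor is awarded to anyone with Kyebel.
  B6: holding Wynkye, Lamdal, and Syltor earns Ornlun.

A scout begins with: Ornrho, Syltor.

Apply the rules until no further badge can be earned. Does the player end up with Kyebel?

No

Kyebel would need Syltor and Raxnor (B4), but Raxnor is never earned.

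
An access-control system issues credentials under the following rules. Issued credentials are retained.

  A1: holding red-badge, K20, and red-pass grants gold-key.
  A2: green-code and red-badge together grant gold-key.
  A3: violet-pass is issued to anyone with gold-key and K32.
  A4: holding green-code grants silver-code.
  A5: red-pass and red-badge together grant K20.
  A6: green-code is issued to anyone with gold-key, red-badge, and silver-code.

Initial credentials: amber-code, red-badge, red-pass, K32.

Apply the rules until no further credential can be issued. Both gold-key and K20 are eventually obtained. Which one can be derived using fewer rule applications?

K20

K20: Holding red-pass and red-badge grants K20 (A5). [1 rule application]
gold-key: Holding red-pass and red-badge grants K20 (A5). Holding red-badge, K20, and red-pass grants gold-key (A1). [2 rule applications]
K20 needs fewer.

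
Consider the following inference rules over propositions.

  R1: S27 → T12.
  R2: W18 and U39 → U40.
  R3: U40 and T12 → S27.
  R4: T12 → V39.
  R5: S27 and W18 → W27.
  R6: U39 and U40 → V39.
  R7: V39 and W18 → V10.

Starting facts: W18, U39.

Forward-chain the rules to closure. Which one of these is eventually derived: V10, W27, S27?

V10

From W18 and U39, R2 gives U40.
From U39 and U40, R6 gives V39.
From V39 and W18, R7 gives V10.
S27 would need U40 and T12 (R3), but T12 is never established. W27 would need S27 and W18 (R5), but S27 is never established.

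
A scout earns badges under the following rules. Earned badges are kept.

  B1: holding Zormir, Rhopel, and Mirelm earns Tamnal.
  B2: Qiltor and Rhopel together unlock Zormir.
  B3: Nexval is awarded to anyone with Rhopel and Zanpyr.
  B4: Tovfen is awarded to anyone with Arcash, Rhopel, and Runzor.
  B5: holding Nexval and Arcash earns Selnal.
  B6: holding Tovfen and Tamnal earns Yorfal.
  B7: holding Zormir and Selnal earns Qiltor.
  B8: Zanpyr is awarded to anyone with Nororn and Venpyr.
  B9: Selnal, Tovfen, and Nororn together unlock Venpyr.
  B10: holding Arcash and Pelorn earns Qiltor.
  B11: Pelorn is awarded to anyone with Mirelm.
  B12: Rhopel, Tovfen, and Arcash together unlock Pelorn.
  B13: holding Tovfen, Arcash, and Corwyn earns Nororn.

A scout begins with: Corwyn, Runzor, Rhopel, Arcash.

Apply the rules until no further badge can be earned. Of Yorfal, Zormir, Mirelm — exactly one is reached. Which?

Zormir

With Arcash, Rhopel, and Runzor, Tovfen is earned (B4).
With Rhopel, Tovfen, and Arcash, Pelorn is earned (B12).
With Arcash and Pelorn, Qiltor is earned (B10).
With Qiltor and Rhopel, Zormir is earned (B2).
Yorfal would need Tovfen and Tamnal (B6), but Tamnal is never earned. No rule produces Mirelm, and it is not given.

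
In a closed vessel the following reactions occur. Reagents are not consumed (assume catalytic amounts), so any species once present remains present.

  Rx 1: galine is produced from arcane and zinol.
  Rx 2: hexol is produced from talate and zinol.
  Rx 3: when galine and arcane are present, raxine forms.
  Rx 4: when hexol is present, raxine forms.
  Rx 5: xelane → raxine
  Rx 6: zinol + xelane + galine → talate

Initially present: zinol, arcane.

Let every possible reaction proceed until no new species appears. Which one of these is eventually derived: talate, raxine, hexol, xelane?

arcane and zinol present → galine forms (Rx 1).
galine and arcane present → raxine forms (Rx 3).
talate would need zinol, xelane, and galine (Rx 6), but xelane never forms. hexol would need talate and zinol (Rx 2), but talate never forms. No rule produces xelane, and it is not given.

raxine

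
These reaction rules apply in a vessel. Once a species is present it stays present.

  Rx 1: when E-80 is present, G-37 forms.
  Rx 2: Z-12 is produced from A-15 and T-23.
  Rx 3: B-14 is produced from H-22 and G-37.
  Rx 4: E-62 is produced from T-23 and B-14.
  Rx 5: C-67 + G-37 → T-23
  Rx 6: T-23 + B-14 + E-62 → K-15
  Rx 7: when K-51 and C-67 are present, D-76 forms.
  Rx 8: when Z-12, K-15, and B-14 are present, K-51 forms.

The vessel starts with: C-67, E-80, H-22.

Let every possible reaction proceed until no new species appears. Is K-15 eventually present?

E-80 present → G-37 forms (Rx 1).
H-22 and G-37 present → B-14 forms (Rx 3).
C-67 and G-37 present → T-23 forms (Rx 5).
T-23 and B-14 present → E-62 forms (Rx 4).
T-23, B-14, and E-62 present → K-15 forms (Rx 6).

Yes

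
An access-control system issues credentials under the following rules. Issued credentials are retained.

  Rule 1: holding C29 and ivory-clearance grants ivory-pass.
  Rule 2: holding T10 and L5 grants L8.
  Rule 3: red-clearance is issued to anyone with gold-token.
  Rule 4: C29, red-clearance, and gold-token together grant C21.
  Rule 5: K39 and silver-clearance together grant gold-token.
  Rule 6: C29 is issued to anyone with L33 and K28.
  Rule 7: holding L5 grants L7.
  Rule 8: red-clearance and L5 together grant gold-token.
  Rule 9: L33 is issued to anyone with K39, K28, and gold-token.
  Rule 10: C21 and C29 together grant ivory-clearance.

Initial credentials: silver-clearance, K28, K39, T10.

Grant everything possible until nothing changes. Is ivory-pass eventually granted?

Yes

Holding K39 and silver-clearance grants gold-token (Rule 5).
Holding K39, K28, and gold-token grants L33 (Rule 9).
Holding gold-token grants red-clearance (Rule 3).
Holding L33 and K28 grants C29 (Rule 6).
Holding C29, red-clearance, and gold-token grants C21 (Rule 4).
Holding C21 and C29 grants ivory-clearance (Rule 10).
Holding C29 and ivory-clearance grants ivory-pass (Rule 1).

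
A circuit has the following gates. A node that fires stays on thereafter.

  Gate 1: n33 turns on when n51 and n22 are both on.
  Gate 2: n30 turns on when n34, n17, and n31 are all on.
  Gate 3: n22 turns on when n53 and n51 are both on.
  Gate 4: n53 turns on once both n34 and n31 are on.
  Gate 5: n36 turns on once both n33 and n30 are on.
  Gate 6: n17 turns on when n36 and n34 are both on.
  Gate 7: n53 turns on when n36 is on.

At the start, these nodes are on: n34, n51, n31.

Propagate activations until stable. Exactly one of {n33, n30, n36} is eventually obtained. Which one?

n33

Gate 4: n34 and n31 on → n53 on.
Gate 3: n53 and n51 on → n22 on.
Gate 1: n51 and n22 on → n33 on.
n30 would need n34, n17, and n31 (Gate 2), but n17 never turns on. n36 would need n33 and n30 (Gate 5), but n30 never turns on.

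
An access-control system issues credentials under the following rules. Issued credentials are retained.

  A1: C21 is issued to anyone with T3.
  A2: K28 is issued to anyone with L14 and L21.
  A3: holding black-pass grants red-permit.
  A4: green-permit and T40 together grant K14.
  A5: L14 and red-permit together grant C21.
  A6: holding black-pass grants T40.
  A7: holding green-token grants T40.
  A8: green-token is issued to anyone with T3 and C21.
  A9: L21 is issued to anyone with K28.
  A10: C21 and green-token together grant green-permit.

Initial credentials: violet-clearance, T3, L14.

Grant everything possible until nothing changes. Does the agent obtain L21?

No

L21 would need K28 (A9), but K28 is never granted.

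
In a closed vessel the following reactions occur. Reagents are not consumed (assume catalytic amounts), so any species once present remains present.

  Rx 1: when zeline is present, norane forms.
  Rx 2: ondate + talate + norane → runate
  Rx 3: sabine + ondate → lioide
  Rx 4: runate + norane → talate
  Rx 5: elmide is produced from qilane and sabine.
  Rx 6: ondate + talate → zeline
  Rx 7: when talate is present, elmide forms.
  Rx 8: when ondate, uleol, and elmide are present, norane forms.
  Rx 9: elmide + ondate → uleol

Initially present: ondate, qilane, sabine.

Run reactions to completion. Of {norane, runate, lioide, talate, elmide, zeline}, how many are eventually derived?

qilane and sabine present → elmide forms (Rx 5).
sabine and ondate present → lioide forms (Rx 3).
elmide and ondate present → uleol forms (Rx 9).
ondate, uleol, and elmide present → norane forms (Rx 8).
norane: reached.
runate would need ondate, talate, and norane (Rx 2), but talate never forms.
lioide: reached.
talate would need runate and norane (Rx 4), but runate never forms.
elmide: reached.
zeline would need ondate and talate (Rx 6), but talate never forms.
Reached: norane, lioide, and elmide — 3 of the 6.

3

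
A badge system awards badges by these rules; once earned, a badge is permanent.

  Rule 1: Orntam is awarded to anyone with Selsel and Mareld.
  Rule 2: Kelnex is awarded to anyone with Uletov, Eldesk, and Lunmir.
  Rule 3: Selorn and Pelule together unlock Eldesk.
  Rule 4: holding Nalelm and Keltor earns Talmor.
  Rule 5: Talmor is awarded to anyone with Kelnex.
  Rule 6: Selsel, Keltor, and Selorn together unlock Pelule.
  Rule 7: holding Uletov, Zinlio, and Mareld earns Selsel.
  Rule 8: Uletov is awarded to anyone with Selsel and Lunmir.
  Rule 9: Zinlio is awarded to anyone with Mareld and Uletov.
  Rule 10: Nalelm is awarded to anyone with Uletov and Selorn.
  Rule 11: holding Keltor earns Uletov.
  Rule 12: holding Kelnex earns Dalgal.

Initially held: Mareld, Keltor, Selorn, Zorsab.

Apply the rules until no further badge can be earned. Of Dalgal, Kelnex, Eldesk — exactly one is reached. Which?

Eldesk

With Keltor, Uletov is earned (Rule 11).
With Mareld and Uletov, Zinlio is earned (Rule 9).
With Uletov, Zinlio, and Mareld, Selsel is earned (Rule 7).
With Selsel, Keltor, and Selorn, Pelule is earned (Rule 6).
With Selorn and Pelule, Eldesk is earned (Rule 3).
Kelnex would need Uletov, Eldesk, and Lunmir (Rule 2), but Lunmir is never earned. Dalgal would need Kelnex (Rule 12), but Kelnex is never earned.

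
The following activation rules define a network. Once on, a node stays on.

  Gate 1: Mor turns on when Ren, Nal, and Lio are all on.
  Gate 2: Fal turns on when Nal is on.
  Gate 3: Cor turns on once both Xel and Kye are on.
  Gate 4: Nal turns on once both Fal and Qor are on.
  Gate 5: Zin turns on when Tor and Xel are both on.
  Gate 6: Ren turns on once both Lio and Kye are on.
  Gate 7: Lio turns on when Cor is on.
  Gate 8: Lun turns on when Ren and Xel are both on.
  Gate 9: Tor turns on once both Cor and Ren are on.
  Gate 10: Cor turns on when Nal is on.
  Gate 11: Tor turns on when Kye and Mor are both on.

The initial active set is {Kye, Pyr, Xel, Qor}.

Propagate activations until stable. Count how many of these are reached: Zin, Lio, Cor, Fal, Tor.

4

Gate 3: Xel and Kye on → Cor on.
Gate 7: Cor on → Lio on.
Gate 6: Lio and Kye on → Ren on.
Cor and Ren are on, so Tor turns on (Gate 9).
Gate 5: Tor and Xel on → Zin on.
Zin: reached.
Lio: reached.
Cor: reached.
Fal would need Nal (Gate 2), but Nal never turns on.
Tor: reached.
Reached: Zin, Lio, Cor, and Tor — 4 of the 5.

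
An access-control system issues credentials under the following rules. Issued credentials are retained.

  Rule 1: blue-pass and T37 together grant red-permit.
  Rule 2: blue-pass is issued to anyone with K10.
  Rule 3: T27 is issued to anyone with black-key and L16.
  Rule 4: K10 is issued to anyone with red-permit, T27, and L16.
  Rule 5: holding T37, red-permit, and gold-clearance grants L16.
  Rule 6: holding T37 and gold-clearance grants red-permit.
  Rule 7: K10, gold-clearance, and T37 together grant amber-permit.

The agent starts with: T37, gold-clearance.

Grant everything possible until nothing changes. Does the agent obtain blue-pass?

No

blue-pass would need K10 (Rule 2), but K10 is never granted.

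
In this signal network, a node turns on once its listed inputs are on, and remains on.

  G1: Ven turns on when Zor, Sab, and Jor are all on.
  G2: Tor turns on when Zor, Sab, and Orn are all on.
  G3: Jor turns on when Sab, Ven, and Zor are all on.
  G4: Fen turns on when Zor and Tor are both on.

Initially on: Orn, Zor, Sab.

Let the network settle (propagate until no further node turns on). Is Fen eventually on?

Zor, Sab, and Orn are on, so Tor turns on (G2).
G4: Zor and Tor on → Fen on.

Yes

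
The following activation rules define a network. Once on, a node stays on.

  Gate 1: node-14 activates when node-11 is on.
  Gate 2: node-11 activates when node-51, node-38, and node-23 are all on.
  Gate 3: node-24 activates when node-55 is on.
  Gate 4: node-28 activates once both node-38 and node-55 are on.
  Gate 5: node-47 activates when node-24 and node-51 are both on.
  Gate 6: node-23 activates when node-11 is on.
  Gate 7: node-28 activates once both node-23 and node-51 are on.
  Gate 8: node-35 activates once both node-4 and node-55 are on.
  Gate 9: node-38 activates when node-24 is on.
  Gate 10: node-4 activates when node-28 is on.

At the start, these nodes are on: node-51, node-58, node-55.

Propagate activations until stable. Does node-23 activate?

No

node-23 would need node-11 (Gate 6), but node-11 never turns on.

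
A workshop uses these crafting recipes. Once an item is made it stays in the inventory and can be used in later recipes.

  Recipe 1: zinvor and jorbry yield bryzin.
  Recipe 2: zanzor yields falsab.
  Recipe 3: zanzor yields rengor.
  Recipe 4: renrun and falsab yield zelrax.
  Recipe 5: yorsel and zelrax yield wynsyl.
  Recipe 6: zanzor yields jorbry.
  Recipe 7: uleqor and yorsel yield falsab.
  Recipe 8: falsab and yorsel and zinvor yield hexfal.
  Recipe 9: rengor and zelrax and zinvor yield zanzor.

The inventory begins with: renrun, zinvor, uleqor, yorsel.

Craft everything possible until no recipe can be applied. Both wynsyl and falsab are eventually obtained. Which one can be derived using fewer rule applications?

falsab: uleqor and yorsel → falsab (Recipe 7). [1 rule application]
wynsyl: Using Recipe 7, uleqor and yorsel make falsab. renrun and falsab → zelrax (Recipe 4). yorsel and zelrax → wynsyl (Recipe 5). [3 rule applications]
falsab needs fewer.

falsab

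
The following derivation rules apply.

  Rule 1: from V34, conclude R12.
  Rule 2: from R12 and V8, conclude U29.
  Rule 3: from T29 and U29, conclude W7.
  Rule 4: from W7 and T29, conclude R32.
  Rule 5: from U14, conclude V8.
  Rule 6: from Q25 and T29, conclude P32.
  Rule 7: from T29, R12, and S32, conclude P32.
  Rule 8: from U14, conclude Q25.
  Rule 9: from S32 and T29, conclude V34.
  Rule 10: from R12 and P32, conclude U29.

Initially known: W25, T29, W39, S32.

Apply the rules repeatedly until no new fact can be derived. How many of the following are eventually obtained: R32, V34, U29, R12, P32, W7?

6

From S32 and T29, Rule 9 gives V34.
V34 holds, so R12 follows (Rule 1).
T29, R12, and S32 hold, so P32 follows (Rule 7).
From R12 and P32, Rule 10 gives U29.
T29 and U29 hold, so W7 follows (Rule 3).
W7 and T29 hold, so R32 follows (Rule 4).
R32: reached.
V34: reached.
U29: reached.
R12: reached.
P32: reached.
W7: reached.
All 6 are reached.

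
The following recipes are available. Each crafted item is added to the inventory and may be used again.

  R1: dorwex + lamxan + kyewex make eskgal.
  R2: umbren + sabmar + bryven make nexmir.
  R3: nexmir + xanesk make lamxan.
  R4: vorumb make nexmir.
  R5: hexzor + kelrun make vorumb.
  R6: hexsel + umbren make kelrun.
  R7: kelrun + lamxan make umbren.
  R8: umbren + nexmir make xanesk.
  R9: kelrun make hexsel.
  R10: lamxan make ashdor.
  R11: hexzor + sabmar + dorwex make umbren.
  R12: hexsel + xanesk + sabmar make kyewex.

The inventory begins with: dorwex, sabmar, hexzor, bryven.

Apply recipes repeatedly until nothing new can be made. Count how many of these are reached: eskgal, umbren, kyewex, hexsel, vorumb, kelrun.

hexzor + sabmar + dorwex → umbren (R11).
eskgal would need dorwex, lamxan, and kyewex (R1), but kyewex is never obtained.
umbren: reached.
kyewex would need hexsel, xanesk, and sabmar (R12), but hexsel is never obtained.
hexsel would need kelrun (R9), but kelrun is never obtained.
vorumb would need hexzor and kelrun (R5), but kelrun is never obtained.
kelrun would need hexsel and umbren (R6), but hexsel is never obtained.
Reached: umbren — 1 of the 6.

1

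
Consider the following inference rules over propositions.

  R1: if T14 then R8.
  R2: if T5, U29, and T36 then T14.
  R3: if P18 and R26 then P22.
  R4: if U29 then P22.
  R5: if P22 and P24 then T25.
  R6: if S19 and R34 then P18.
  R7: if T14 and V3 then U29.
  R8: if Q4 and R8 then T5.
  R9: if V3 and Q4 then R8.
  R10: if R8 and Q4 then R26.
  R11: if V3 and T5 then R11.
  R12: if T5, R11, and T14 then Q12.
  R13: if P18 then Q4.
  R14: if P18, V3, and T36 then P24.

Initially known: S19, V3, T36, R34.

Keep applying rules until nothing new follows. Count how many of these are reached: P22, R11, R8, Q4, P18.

5

S19 and R34 hold, so P18 follows (R6).
From P18, R13 gives Q4.
V3 and Q4 hold, so R8 follows (R9).
From Q4 and R8, R8 gives T5.
R8 and Q4 hold, so R26 follows (R10).
V3 and T5 hold, so R11 follows (R11).
From P18 and R26, R3 gives P22.
P22: reached.
R11: reached.
R8: reached.
Q4: reached.
P18: reached.
All 5 are reached.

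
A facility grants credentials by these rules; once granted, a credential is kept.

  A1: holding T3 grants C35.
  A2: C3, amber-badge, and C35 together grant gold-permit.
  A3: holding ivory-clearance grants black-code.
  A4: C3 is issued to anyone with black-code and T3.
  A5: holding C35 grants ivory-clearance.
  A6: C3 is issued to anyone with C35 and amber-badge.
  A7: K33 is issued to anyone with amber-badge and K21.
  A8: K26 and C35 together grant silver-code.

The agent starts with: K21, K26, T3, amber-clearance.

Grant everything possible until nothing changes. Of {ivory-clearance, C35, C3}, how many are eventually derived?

Holding T3 grants C35 (A1).
Holding C35 grants ivory-clearance (A5).
Holding ivory-clearance grants black-code (A3).
Holding black-code and T3 grants C3 (A4).
ivory-clearance: reached.
C35: reached.
C3: reached.
All 3 are reached.

3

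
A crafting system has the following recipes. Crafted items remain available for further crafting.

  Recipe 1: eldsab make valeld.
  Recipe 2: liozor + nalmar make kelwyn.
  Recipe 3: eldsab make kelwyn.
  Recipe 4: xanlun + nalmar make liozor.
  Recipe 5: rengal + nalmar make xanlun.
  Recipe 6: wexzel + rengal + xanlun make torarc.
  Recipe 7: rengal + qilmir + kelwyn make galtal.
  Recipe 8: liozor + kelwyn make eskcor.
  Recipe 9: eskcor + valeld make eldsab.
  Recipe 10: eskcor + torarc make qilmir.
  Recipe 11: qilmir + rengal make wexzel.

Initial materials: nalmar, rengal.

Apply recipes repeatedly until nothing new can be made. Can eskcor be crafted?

Yes

Using Recipe 5, rengal and nalmar make xanlun.
xanlun + nalmar → liozor (Recipe 4).
Using Recipe 2, liozor and nalmar make kelwyn.
Using Recipe 8, liozor and kelwyn make eskcor.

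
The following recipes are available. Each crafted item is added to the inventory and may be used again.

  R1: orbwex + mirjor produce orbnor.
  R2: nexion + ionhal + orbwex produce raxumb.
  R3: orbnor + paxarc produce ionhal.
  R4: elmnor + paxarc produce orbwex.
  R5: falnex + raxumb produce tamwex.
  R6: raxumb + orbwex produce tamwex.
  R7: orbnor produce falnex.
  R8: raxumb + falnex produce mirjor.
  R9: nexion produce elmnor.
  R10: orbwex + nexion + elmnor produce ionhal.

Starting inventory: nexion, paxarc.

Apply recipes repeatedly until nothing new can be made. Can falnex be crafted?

No

falnex would need orbnor (R7), but orbnor is never obtained.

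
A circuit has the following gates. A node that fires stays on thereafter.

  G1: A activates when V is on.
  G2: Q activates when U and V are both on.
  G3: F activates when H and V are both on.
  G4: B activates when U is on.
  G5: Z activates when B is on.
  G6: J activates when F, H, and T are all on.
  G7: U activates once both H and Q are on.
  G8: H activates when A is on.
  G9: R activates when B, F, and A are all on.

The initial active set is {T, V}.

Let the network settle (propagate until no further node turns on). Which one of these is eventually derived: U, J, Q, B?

V is on, so A activates (G1).
G8: A on → H on.
H and V are on, so F activates (G3).
F, H, and T are on, so J activates (G6).
U would need H and Q (G7), but Q never turns on. Q would need U and V (G2), but U never turns on. B would need U (G4), but U never turns on.

J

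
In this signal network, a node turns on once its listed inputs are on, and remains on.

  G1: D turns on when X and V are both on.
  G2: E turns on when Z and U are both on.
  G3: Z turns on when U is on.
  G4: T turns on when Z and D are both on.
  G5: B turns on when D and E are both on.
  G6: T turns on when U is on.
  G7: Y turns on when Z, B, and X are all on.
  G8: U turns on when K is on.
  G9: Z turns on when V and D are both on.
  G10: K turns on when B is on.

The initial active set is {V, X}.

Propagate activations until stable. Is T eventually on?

G1: X and V on → D on.
G9: V and D on → Z on.
Z and D are on, so T turns on (G4).

Yes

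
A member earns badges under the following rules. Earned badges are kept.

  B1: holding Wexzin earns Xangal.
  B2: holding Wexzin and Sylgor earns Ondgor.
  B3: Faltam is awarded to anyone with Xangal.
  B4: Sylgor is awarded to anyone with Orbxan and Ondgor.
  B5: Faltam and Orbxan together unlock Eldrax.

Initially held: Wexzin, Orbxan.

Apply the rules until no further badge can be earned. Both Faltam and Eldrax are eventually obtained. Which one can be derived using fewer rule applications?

Faltam: With Wexzin, Xangal is earned (B1). With Xangal, Faltam is earned (B3). [2 rule applications]
Eldrax: With Wexzin, Xangal is earned (B1). With Xangal, Faltam is earned (B3). With Faltam and Orbxan, Eldrax is earned (B5). [3 rule applications]
Faltam needs fewer.

Faltam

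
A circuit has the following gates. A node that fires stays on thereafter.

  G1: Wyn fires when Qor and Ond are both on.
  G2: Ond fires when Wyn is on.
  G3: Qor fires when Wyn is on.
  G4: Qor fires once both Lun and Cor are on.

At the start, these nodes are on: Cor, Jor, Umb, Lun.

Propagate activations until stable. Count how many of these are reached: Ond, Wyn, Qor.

Lun and Cor are on, so Qor fires (G4).
Ond would need Wyn (G2), but Wyn never turns on.
Wyn would need Qor and Ond (G1), but Ond never turns on.
Qor: reached.
Reached: Qor — 1 of the 3.

1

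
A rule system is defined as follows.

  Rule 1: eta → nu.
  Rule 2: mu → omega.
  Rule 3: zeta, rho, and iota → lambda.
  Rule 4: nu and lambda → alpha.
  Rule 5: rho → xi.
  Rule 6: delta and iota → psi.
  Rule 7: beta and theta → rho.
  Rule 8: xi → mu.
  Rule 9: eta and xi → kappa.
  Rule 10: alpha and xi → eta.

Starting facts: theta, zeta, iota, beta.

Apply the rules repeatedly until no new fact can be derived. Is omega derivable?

From beta and theta, Rule 7 gives rho.
From rho, Rule 5 gives xi.
xi holds, so mu follows (Rule 8).
mu holds, so omega follows (Rule 2).

Yes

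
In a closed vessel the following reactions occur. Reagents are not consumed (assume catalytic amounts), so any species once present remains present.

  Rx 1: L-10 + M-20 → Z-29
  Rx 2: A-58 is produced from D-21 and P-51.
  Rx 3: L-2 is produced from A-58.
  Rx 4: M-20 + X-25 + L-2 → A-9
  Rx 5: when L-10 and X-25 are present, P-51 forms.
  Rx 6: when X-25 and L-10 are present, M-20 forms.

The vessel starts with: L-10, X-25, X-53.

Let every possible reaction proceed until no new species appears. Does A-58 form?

No

A-58 would need D-21 and P-51 (Rx 2), but D-21 never forms.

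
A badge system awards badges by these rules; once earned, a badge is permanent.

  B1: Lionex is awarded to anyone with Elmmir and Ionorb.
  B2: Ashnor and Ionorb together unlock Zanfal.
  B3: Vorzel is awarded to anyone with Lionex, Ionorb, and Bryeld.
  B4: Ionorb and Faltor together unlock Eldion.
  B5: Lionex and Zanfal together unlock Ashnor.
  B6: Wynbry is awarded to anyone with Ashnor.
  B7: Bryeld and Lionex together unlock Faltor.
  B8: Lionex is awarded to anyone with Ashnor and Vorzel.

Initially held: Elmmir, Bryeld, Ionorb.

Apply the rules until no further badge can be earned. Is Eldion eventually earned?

Yes

With Elmmir and Ionorb, Lionex is earned (B1).
With Bryeld and Lionex, Faltor is earned (B7).
With Ionorb and Faltor, Eldion is earned (B4).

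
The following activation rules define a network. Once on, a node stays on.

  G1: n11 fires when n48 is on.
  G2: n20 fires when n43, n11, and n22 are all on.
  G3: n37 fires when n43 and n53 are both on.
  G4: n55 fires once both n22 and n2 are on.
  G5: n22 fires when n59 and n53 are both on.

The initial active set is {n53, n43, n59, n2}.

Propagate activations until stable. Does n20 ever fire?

No

n20 would need n43, n11, and n22 (G2), but n11 never turns on.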